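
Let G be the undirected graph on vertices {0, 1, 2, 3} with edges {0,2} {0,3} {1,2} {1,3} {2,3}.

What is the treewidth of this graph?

2

A width-2 tree decomposition is:
Bags: B1 = {1, 2, 3}  B2 = {0, 2, 3}
Tree: B1–B2
The largest bag has 3 vertices, giving width 2; this decomposition certifies tw(G) ≤ 2. Conversely, {0, 2, 3} is a clique of size 3, and the vertices of any clique must share a bag in every tree decomposition; so some bag has ≥ 3 vertices and tw(G) ≥ 2. Combining the bounds, tw(G) = 2.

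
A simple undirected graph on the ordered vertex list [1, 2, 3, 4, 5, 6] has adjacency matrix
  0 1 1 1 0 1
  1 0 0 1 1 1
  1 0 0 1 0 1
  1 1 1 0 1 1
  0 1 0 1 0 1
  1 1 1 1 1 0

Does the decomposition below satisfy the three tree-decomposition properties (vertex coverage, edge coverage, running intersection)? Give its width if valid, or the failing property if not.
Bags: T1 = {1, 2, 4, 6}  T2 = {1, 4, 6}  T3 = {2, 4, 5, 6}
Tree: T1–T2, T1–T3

A tree decomposition must satisfy three properties: every vertex lies in some bag; for every edge, both endpoints lie together in some bag; and for every vertex, the bags containing it form a connected subtree. Here vertex 3 appears in no bag, so the decomposition is invalid.

No — vertex 3 appears in no bag.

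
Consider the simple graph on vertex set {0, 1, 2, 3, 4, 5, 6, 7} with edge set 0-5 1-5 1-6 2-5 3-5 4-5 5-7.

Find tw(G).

1

A width-1 tree decomposition is:
Bags: B1 = {0, 5}  B2 = {2, 5}  B3 = {3, 5}  B4 = {1, 5}  B5 = {4, 5}  B6 = {1, 6}  B7 = {5, 7}
Tree: B1–B2, B2–B3, B1–B4, B2–B5, B4–B6, B1–B7
The largest bag has 2 vertices, giving width 1; this decomposition certifies tw(G) ≤ 1. Any graph with an edge has treewidth ≥ 1, and G has the edge 0–5. Therefore the treewidth is 1.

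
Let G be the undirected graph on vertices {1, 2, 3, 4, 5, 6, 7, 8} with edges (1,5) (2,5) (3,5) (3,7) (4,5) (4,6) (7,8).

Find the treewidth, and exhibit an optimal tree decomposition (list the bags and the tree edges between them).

Each bag holds 2 vertices, so the decomposition has width 1, which upper-bounds the treewidth. Since G has at least one edge (e.g. 1–5), it is not an edgeless graph, so tw(G) ≥ 1. The upper and lower bounds meet at 1, so that is the treewidth.

Treewidth 1.
One optimal decomposition is:
Bags: B1 = {1, 5}  B2 = {3, 5}  B3 = {2, 5}  B4 = {4, 5}  B5 = {4, 6}  B6 = {3, 7}  B7 = {7, 8}
Tree: B1–B2, B2–B3, B2–B4, B4–B5, B2–B6, B6–B7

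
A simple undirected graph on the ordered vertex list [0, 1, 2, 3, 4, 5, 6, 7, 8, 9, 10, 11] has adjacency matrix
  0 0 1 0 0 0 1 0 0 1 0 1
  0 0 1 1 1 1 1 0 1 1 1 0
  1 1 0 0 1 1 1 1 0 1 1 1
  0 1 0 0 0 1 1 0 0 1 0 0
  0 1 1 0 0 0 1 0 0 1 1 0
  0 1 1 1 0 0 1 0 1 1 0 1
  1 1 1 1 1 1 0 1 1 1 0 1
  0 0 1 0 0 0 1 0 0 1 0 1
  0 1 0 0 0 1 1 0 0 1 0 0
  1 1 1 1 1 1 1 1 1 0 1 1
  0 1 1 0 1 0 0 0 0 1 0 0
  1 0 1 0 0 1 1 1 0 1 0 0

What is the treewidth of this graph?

A width-4 tree decomposition is:
Bags: B1 = {1, 2, 5, 6, 9}  B2 = {1, 2, 4, 6, 9}  B3 = {1, 5, 6, 8, 9}  B4 = {1, 3, 5, 6, 9}  B5 = {2, 5, 6, 9, 11}  B6 = {2, 6, 7, 9, 11}  B7 = {1, 2, 4, 9, 10}  B8 = {0, 2, 6, 9, 11}
Tree: B1–B2, B1–B3, B1–B4, B1–B5, B5–B6, B2–B7, B6–B8
The largest bag has 5 vertices, giving width 4; this decomposition certifies tw(G) ≤ 4. On the other hand G contains the 5-clique {1, 2, 4, 9, 10}. A clique must lie in a single bag of any decomposition, so no decomposition can have width below 4. Combining the bounds, tw(G) = 4.

4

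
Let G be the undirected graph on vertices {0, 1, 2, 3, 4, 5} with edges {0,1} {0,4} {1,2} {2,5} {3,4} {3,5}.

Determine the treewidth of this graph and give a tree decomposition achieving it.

Treewidth 2.
One such decomposition:
Bags: B1 = {2, 3, 5}  B2 = {2, 3, 4}  B3 = {0, 2, 4}  B4 = {0, 1, 2}
Tree: B1–B2, B2–B3, B3–B4

Every bag has size at most 3, so the width is 3 − 1 = 2 and tw(G) ≤ 2. Since 2–5–3–4–0–1–2 is a cycle in G, G is not acyclic. Forests are exactly the graphs of treewidth ≤ 1, so tw(G) ≥ 2. Combining the bounds, tw(G) = 2.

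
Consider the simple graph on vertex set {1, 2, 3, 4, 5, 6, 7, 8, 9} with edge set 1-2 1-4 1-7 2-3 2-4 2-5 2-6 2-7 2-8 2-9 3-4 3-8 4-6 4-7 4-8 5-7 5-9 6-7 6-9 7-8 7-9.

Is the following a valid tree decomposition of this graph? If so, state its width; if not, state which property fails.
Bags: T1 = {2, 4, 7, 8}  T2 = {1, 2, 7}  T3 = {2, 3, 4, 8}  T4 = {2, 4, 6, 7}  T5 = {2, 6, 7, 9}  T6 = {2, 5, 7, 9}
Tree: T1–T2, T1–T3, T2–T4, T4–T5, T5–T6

No — edge (4,1) lies in no bag.

A tree decomposition must satisfy three properties: every vertex lies in some bag; for every edge, both endpoints lie together in some bag; and for every vertex, the bags containing it form a connected subtree. Here edge (4,1) lies in no bag, so the decomposition is invalid.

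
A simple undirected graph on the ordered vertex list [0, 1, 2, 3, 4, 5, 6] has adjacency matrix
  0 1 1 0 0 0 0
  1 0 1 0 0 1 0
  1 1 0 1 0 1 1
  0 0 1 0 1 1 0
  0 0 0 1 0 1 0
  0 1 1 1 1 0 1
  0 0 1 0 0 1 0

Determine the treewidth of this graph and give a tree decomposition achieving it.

Treewidth 2.
One optimal decomposition is:
Bags: B1 = {1, 2, 5}  B2 = {2, 5, 6}  B3 = {2, 3, 5}  B4 = {0, 1, 2}  B5 = {3, 4, 5}
Tree: B1–B2, B2–B3, B1–B4, B3–B5

Every bag has size at most 3, so the width is 3 − 1 = 2 and tw(G) ≤ 2. For the lower bound, the 3 vertices {0, 1, 2} are pairwise adjacent, and any tree decomposition puts a clique entirely inside one bag — forcing width ≥ 2. Therefore the treewidth is 2.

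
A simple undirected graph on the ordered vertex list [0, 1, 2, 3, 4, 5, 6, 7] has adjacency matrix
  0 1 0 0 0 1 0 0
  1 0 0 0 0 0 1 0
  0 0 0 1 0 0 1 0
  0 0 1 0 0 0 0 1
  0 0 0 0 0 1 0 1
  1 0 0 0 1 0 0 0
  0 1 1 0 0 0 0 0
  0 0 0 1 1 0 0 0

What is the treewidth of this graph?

2

A width-2 tree decomposition is:
Bags: B1 = {0, 1, 6}  B2 = {0, 5, 6}  B3 = {4, 5, 6}  B4 = {4, 6, 7}  B5 = {3, 6, 7}  B6 = {2, 3, 6}
Tree: B1–B2, B2–B3, B3–B4, B4–B5, B5–B6
Every bag has size at most 3, so the width is 3 − 1 = 2 and tw(G) ≤ 2. The edges 6–1–0–5–4–7–3–2–6 form a cycle, so G is not a tree and its treewidth is at least 2. The upper and lower bounds meet at 2, so that is the treewidth.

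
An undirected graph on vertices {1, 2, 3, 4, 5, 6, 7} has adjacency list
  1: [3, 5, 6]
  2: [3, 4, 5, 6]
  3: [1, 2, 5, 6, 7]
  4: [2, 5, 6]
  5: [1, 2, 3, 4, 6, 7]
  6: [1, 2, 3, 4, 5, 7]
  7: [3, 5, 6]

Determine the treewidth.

A width-3 tree decomposition is:
Bags: B1 = {2, 3, 5, 6}  B2 = {3, 5, 6, 7}  B3 = {1, 3, 5, 6}  B4 = {2, 4, 5, 6}
Tree: B1–B2, B1–B3, B1–B4
The largest bag has 4 vertices, giving width 3; this decomposition certifies tw(G) ≤ 3. Conversely, {1, 3, 5, 6} is a clique of size 4, and the vertices of any clique must share a bag in every tree decomposition; so some bag has ≥ 4 vertices and tw(G) ≥ 3. Hence tw(G) = 3 exactly.

3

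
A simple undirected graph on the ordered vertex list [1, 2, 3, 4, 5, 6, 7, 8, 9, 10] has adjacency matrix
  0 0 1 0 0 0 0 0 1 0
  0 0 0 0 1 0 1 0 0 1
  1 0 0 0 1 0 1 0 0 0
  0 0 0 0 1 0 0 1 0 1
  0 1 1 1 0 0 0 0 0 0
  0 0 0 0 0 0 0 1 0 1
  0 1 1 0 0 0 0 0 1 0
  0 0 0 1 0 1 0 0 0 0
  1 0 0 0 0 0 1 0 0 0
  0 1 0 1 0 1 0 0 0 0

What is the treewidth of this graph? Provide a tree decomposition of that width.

Treewidth 2.
One optimal decomposition is:
Bags: B1 = {1, 3, 9}  B2 = {3, 7, 9}  B3 = {3, 5, 7}  B4 = {2, 5, 7}  B5 = {2, 4, 5}  B6 = {2, 4, 10}  B7 = {4, 8, 10}  B8 = {6, 8, 10}
Tree: B1–B2, B2–B3, B3–B4, B4–B5, B5–B6, B6–B7, B7–B8

The largest bag has 3 vertices, giving width 2; this decomposition certifies tw(G) ≤ 2. The edges 1–9–7–3–1 form a cycle, so G is not a tree and its treewidth is at least 2. Therefore the treewidth is 2.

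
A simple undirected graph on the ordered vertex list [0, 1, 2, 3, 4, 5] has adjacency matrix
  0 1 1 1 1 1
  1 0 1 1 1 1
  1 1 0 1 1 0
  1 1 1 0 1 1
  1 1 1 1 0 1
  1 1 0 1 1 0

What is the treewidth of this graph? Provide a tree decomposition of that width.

The largest bag has 5 vertices, giving width 4; this decomposition certifies tw(G) ≤ 4. On the other hand G contains the 5-clique {0, 1, 2, 3, 4}. A clique must lie in a single bag of any decomposition, so no decomposition can have width below 4. Hence tw(G) = 4 exactly.

Treewidth 4.
Bags: B1 = {0, 1, 3, 4, 5}  B2 = {0, 1, 2, 3, 4}
Tree: B1–B2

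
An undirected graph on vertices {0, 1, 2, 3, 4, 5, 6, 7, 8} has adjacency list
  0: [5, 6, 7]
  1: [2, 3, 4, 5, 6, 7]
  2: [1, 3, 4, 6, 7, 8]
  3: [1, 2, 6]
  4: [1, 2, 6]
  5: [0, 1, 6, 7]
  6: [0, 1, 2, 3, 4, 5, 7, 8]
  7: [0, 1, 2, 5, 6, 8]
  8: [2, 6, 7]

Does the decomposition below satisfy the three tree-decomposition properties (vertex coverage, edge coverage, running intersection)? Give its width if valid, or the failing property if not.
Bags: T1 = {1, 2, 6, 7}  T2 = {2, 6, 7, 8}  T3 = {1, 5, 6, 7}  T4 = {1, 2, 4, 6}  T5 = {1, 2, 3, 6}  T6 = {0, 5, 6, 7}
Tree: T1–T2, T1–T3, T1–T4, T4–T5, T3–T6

Yes; width 3.

Checking the three conditions: (i) the bags cover all of {0, 1, 2, 3, 4, 5, 6, 7, 8}; (ii) for each edge, some bag contains both endpoints; (iii) the bags containing any fixed vertex form a subtree. All hold, so the decomposition is valid with width 4 − 1 = 3.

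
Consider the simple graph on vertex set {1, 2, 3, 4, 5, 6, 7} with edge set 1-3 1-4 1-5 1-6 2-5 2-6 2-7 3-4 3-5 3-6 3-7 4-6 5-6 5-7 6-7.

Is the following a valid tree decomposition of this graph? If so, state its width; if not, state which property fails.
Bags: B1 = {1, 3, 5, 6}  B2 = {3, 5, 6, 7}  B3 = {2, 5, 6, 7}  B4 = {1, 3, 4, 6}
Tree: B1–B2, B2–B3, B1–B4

Yes; width 3.

Every vertex of G appears in some bag (union = {1, 2, 3, 4, 5, 6, 7}); every edge is covered by a bag; and for each vertex v the set of bags containing v is connected in the bag tree. The decomposition is therefore valid. The largest bag has 4 vertices, so the width is 3.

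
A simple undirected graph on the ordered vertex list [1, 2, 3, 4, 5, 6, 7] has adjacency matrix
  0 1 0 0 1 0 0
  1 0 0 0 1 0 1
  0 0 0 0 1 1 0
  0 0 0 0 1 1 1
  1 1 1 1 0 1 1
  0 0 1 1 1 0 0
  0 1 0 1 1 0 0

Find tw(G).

A width-2 tree decomposition is:
Bags: B1 = {4, 5, 7}  B2 = {2, 5, 7}  B3 = {4, 5, 6}  B4 = {1, 2, 5}  B5 = {3, 5, 6}
Tree: B1–B2, B1–B3, B2–B4, B3–B5
Every bag has size at most 3, so the width is 3 − 1 = 2 and tw(G) ≤ 2. Conversely, {1, 2, 5} is a clique of size 3, and the vertices of any clique must share a bag in every tree decomposition; so some bag has ≥ 3 vertices and tw(G) ≥ 2. The upper and lower bounds meet at 2, so that is the treewidth.

2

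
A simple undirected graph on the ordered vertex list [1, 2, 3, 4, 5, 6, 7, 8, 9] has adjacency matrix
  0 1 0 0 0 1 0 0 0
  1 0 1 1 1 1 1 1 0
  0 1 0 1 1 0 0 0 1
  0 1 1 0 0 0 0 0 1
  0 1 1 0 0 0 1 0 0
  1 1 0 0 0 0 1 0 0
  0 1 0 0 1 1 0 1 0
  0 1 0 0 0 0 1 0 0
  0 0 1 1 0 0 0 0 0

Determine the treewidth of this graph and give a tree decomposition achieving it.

Treewidth 2.
One such decomposition:
Bags: B1 = {2, 3, 5}  B2 = {2, 5, 7}  B3 = {2, 3, 4}  B4 = {2, 6, 7}  B5 = {1, 2, 6}  B6 = {2, 7, 8}  B7 = {3, 4, 9}
Tree: B1–B2, B1–B3, B2–B4, B4–B5, B2–B6, B3–B7

The largest bag has 3 vertices, giving width 2; this decomposition certifies tw(G) ≤ 2. Conversely, {3, 4, 9} is a clique of size 3, and the vertices of any clique must share a bag in every tree decomposition; so some bag has ≥ 3 vertices and tw(G) ≥ 2. Combining the bounds, tw(G) = 2.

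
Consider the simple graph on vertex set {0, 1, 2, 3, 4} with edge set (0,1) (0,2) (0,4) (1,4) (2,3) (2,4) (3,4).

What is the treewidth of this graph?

A width-2 tree decomposition is:
Bags: B1 = {2, 3, 4}  B2 = {0, 2, 4}  B3 = {0, 1, 4}
Tree: B1–B2, B2–B3
Each bag holds 3 vertices, so the decomposition has width 2, which upper-bounds the treewidth. On the other hand G contains the 3-clique {0, 1, 4}. A clique must lie in a single bag of any decomposition, so no decomposition can have width below 2. Hence tw(G) = 2 exactly.

2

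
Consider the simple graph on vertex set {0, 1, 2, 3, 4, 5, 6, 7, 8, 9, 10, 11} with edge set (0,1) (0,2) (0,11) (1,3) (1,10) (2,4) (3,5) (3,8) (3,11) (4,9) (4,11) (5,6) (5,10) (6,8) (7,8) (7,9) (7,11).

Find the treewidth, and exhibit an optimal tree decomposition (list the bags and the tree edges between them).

Treewidth 3.
One optimal decomposition is:
Bags: B1 = {0, 2, 4, 9}  B2 = {0, 4, 9, 11}  B3 = {0, 7, 9, 11}  B4 = {0, 1, 7, 11}  B5 = {1, 3, 7, 11}  B6 = {1, 3, 7, 8}  B7 = {1, 3, 8, 10}  B8 = {3, 5, 8, 10}  B9 = {5, 6, 8, 10}
Tree: B1–B2, B2–B3, B3–B4, B4–B5, B5–B6, B6–B7, B7–B8, B8–B9

Each bag holds 4 vertices, so the decomposition has width 3, which upper-bounds the treewidth. For the lower bound: the 4 vertex sets {2,4,9}, {0}, {11}, {1,3,7,8} are disjoint, each induces a connected subgraph, and every pair is joined by at least one edge of G. Contracting each set to a single vertex therefore yields K_{4} as a minor, and since treewidth is minor-monotone, tw(G) ≥ tw(K_{4}) = 3. Hence tw(G) = 3 exactly.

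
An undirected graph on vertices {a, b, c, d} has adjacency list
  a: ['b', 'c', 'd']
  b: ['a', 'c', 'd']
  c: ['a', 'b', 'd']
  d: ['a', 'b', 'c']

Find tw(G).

A width-3 tree decomposition is:
Bags: B1 = {a, b, c, d}
Tree: (single bag)
With just one bag of size 4, the width is 4 − 1 = 3, so tw(G) ≤ 3. Conversely, {a, b, c, d} is a clique of size 4, and the vertices of any clique must share a bag in every tree decomposition; so some bag has ≥ 4 vertices and tw(G) ≥ 3. The upper and lower bounds meet at 3, so that is the treewidth.

3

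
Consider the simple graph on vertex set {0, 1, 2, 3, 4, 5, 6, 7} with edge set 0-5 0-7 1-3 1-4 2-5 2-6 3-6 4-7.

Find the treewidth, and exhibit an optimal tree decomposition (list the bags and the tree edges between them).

Treewidth 2.
One such decomposition:
Bags: B1 = {0, 2, 5}  B2 = {0, 2, 6}  B3 = {0, 3, 6}  B4 = {0, 1, 3}  B5 = {0, 1, 4}  B6 = {0, 4, 7}
Tree: B1–B2, B2–B3, B3–B4, B4–B5, B5–B6

Each bag holds 3 vertices, so the decomposition has width 2, which upper-bounds the treewidth. Since 0–5–2–6–3–1–4–7–0 is a cycle in G, G is not acyclic. Forests are exactly the graphs of treewidth ≤ 1, so tw(G) ≥ 2. Hence tw(G) = 2 exactly.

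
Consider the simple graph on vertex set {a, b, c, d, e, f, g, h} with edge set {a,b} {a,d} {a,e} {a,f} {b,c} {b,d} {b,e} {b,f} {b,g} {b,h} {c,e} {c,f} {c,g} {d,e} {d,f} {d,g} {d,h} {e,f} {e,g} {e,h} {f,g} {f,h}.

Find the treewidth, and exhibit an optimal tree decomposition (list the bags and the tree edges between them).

Every bag has size at most 5, so the width is 5 − 1 = 4 and tw(G) ≤ 4. For the lower bound, the 5 vertices {b, d, e, f, g} are pairwise adjacent, and any tree decomposition puts a clique entirely inside one bag — forcing width ≥ 4. Hence tw(G) = 4 exactly.

Treewidth 4.
One optimal decomposition is:
Bags: B1 = {b, d, e, f, h}  B2 = {b, d, e, f, g}  B3 = {b, c, e, f, g}  B4 = {a, b, d, e, f}
Tree: B1–B2, B2–B3, B1–B4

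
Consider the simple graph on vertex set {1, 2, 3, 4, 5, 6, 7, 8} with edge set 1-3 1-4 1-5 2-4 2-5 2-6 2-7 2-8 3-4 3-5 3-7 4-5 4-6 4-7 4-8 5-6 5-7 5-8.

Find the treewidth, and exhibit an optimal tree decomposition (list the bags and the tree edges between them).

Treewidth 3.
Bags: B1 = {1, 3, 4, 5}  B2 = {3, 4, 5, 7}  B3 = {2, 4, 5, 7}  B4 = {2, 4, 5, 6}  B5 = {2, 4, 5, 8}
Tree: B1–B2, B2–B3, B3–B4, B4–B5

The largest bag has 4 vertices, giving width 3; this decomposition certifies tw(G) ≤ 3. Conversely, {1, 3, 4, 5} is a clique of size 4, and the vertices of any clique must share a bag in every tree decomposition; so some bag has ≥ 4 vertices and tw(G) ≥ 3. Therefore the treewidth is 3.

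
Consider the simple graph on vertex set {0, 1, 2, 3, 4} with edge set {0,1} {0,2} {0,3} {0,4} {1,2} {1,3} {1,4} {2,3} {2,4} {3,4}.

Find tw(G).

A width-4 tree decomposition is:
Bags: B1 = {0, 1, 2, 3, 4}
Tree: (single bag)
A single bag containing all 5 vertices is trivially a valid decomposition of width 4. Conversely, {0, 1, 2, 3, 4} is a clique of size 5, and the vertices of any clique must share a bag in every tree decomposition; so some bag has ≥ 5 vertices and tw(G) ≥ 4. Combining the bounds, tw(G) = 4.

4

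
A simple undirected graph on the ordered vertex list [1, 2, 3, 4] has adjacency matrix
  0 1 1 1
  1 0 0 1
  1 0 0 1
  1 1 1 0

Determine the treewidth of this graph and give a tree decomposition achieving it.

Treewidth 2.
One optimal decomposition is:
Bags: B1 = {1, 3, 4}  B2 = {1, 2, 4}
Tree: B1–B2

The largest bag has 3 vertices, giving width 2; this decomposition certifies tw(G) ≤ 2. Conversely, {1, 2, 4} is a clique of size 3, and the vertices of any clique must share a bag in every tree decomposition; so some bag has ≥ 3 vertices and tw(G) ≥ 2. Therefore the treewidth is 2.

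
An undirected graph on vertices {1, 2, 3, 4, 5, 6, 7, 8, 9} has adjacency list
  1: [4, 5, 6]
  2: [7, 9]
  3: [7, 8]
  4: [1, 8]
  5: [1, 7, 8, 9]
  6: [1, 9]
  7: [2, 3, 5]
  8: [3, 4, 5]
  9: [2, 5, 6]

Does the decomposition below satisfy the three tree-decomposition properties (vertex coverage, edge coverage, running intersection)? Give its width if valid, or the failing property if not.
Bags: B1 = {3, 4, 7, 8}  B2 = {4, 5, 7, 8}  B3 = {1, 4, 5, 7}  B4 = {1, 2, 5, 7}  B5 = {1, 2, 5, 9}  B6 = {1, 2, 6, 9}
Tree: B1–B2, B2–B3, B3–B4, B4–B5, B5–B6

Every vertex of G appears in some bag (union = {1, 2, 3, 4, 5, 6, 7, 8, 9}); every edge is covered by a bag; and for each vertex v the set of bags containing v is connected in the bag tree. The decomposition is therefore valid. The largest bag has 4 vertices, so the width is 3.

Yes; width 3.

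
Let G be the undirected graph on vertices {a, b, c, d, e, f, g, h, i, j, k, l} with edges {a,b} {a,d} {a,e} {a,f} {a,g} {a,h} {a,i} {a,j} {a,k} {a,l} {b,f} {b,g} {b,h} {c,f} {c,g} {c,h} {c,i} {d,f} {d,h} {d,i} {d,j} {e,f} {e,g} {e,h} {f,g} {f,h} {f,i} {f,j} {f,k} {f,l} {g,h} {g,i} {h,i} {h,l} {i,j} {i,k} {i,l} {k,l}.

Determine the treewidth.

4

A width-4 tree decomposition is:
Bags: B1 = {a, d, f, h, i}  B2 = {a, f, g, h, i}  B3 = {a, f, h, i, l}  B4 = {a, f, i, k, l}  B5 = {a, b, f, g, h}  B6 = {a, d, f, i, j}  B7 = {a, e, f, g, h}  B8 = {c, f, g, h, i}
Tree: B1–B2, B2–B3, B3–B4, B2–B5, B1–B6, B2–B7, B2–B8
Each bag holds 5 vertices, so the decomposition has width 4, which upper-bounds the treewidth. For the lower bound, the 5 vertices {c, f, g, h, i} are pairwise adjacent, and any tree decomposition puts a clique entirely inside one bag — forcing width ≥ 4. Hence tw(G) = 4 exactly.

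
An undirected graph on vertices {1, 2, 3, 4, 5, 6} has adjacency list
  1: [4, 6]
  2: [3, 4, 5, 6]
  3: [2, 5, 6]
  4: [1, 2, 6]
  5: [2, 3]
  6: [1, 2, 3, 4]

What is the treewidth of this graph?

2

A width-2 tree decomposition is:
Bags: B1 = {2, 3, 6}  B2 = {2, 4, 6}  B3 = {2, 3, 5}  B4 = {1, 4, 6}
Tree: B1–B2, B1–B3, B2–B4
Every bag has size at most 3, so the width is 3 − 1 = 2 and tw(G) ≤ 2. For the lower bound, the 3 vertices {1, 4, 6} are pairwise adjacent, and any tree decomposition puts a clique entirely inside one bag — forcing width ≥ 2. Hence tw(G) = 2 exactly.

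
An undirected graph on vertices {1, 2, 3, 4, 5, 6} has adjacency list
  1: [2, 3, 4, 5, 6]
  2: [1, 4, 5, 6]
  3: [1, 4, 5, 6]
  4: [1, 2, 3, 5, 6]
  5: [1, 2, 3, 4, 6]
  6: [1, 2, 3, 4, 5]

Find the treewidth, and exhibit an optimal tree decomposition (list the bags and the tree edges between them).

Treewidth 4.
Bags: B1 = {1, 3, 4, 5, 6}  B2 = {1, 2, 4, 5, 6}
Tree: B1–B2

Each bag holds 5 vertices, so the decomposition has width 4, which upper-bounds the treewidth. Conversely, {1, 2, 4, 5, 6} is a clique of size 5, and the vertices of any clique must share a bag in every tree decomposition; so some bag has ≥ 5 vertices and tw(G) ≥ 4. Hence tw(G) = 4 exactly.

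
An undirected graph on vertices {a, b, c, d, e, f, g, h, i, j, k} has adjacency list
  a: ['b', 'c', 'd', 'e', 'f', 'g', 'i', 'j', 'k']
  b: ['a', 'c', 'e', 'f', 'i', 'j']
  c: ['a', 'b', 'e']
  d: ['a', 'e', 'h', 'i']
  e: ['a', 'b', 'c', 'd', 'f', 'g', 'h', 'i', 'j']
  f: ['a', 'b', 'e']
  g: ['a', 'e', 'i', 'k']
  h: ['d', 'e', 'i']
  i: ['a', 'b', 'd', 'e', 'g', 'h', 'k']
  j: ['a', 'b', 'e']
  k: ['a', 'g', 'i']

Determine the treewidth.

3

A width-3 tree decomposition is:
Bags: B1 = {a, d, e, i}  B2 = {a, b, e, i}  B3 = {a, b, e, j}  B4 = {a, e, g, i}  B5 = {d, e, h, i}  B6 = {a, g, i, k}  B7 = {a, b, e, f}  B8 = {a, b, c, e}
Tree: B1–B2, B2–B3, B2–B4, B1–B5, B4–B6, B3–B7, B2–B8
Each bag holds 4 vertices, so the decomposition has width 3, which upper-bounds the treewidth. For the lower bound, the 4 vertices {d, e, h, i} are pairwise adjacent, and any tree decomposition puts a clique entirely inside one bag — forcing width ≥ 3. Hence tw(G) = 3 exactly.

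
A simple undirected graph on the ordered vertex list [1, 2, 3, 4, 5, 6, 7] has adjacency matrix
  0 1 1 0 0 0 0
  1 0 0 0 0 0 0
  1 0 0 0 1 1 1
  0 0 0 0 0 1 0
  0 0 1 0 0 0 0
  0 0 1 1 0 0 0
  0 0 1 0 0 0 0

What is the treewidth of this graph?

A width-1 tree decomposition is:
Bags: B1 = {1, 2}  B2 = {1, 3}  B3 = {3, 5}  B4 = {3, 7}  B5 = {3, 6}  B6 = {4, 6}
Tree: B1–B2, B2–B3, B3–B4, B4–B5, B5–B6
Every bag has size at most 2, so the width is 2 − 1 = 1 and tw(G) ≤ 1. Since G has at least one edge (e.g. 2–1), it is not an edgeless graph, so tw(G) ≥ 1. The upper and lower bounds meet at 1, so that is the treewidth.

1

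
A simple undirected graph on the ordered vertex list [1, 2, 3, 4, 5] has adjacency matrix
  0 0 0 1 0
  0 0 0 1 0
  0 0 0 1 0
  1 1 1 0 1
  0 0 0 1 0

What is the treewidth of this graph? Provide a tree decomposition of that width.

The largest bag has 2 vertices, giving width 1; this decomposition certifies tw(G) ≤ 1. Since G has at least one edge (e.g. 4–2), it is not an edgeless graph, so tw(G) ≥ 1. Therefore the treewidth is 1.

Treewidth 1.
One such decomposition:
Bags: B1 = {2, 4}  B2 = {3, 4}  B3 = {1, 4}  B4 = {4, 5}
Tree: B1–B2, B2–B3, B1–B4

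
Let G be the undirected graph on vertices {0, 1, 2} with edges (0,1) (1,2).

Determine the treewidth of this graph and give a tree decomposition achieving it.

Treewidth 1.
Bags: B1 = {0, 1}  B2 = {1, 2}
Tree: B1–B2

The largest bag has 2 vertices, giving width 1; this decomposition certifies tw(G) ≤ 1. Any graph with an edge has treewidth ≥ 1, and G has the edge 1–0. Hence tw(G) = 1 exactly.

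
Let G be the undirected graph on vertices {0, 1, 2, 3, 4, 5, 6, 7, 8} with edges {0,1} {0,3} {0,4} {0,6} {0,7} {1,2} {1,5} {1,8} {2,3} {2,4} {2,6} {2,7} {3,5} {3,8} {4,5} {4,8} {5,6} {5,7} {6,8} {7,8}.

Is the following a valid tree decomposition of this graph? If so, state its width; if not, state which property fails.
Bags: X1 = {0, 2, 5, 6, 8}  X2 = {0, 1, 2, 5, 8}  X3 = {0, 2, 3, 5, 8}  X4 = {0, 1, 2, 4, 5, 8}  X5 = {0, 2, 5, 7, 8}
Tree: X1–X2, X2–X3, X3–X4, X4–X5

A tree decomposition must satisfy three properties: every vertex lies in some bag; for every edge, both endpoints lie together in some bag; and for every vertex, the bags containing it form a connected subtree. Here bags containing vertex 1 are not connected in the tree, so the decomposition is invalid.

No — bags containing vertex 1 are not connected in the tree.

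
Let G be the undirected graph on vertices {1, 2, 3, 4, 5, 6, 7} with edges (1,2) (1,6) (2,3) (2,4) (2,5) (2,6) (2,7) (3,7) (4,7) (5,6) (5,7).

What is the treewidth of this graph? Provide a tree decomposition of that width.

Every bag has size at most 3, so the width is 3 − 1 = 2 and tw(G) ≤ 2. For the lower bound, the 3 vertices {1, 2, 6} are pairwise adjacent, and any tree decomposition puts a clique entirely inside one bag — forcing width ≥ 2. The upper and lower bounds meet at 2, so that is the treewidth.

Treewidth 2.
Bags: B1 = {2, 5, 7}  B2 = {2, 5, 6}  B3 = {2, 3, 7}  B4 = {2, 4, 7}  B5 = {1, 2, 6}
Tree: B1–B2, B1–B3, B3–B4, B2–B5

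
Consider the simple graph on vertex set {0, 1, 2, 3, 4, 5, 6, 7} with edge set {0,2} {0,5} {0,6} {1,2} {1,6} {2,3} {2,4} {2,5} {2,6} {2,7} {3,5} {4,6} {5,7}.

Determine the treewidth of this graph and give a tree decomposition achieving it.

Treewidth 2.
One such decomposition:
Bags: B1 = {0, 2, 6}  B2 = {1, 2, 6}  B3 = {0, 2, 5}  B4 = {2, 3, 5}  B5 = {2, 4, 6}  B6 = {2, 5, 7}
Tree: B1–B2, B1–B3, B3–B4, B2–B5, B3–B6

The largest bag has 3 vertices, giving width 2; this decomposition certifies tw(G) ≤ 2. Conversely, {1, 2, 6} is a clique of size 3, and the vertices of any clique must share a bag in every tree decomposition; so some bag has ≥ 3 vertices and tw(G) ≥ 2. Hence tw(G) = 2 exactly.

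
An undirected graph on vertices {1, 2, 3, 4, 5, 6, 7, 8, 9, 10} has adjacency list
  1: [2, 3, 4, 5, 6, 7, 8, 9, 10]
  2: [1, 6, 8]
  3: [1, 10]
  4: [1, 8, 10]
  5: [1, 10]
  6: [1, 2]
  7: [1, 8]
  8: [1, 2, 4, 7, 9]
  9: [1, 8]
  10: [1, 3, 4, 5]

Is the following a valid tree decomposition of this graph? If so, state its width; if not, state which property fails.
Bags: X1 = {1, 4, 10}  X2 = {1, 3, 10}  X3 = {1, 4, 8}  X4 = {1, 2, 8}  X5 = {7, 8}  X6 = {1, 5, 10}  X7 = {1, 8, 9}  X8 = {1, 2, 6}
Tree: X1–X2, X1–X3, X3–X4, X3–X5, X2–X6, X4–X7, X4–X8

A tree decomposition must satisfy three properties: every vertex lies in some bag; for every edge, both endpoints lie together in some bag; and for every vertex, the bags containing it form a connected subtree. Here edge (1,7) lies in no bag, so the decomposition is invalid.

No — edge (1,7) lies in no bag.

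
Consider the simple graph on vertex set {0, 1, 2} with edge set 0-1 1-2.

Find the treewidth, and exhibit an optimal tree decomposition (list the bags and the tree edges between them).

The largest bag has 2 vertices, giving width 1; this decomposition certifies tw(G) ≤ 1. Any graph with an edge has treewidth ≥ 1, and G has the edge 1–0. The upper and lower bounds meet at 1, so that is the treewidth.

Treewidth 1.
One such decomposition:
Bags: B1 = {0, 1}  B2 = {1, 2}
Tree: B1–B2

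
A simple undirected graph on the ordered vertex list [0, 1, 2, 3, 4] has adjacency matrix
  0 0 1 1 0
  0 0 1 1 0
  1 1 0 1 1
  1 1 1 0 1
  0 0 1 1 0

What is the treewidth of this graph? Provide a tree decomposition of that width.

Treewidth 2.
One optimal decomposition is:
Bags: B1 = {0, 2, 3}  B2 = {1, 2, 3}  B3 = {2, 3, 4}
Tree: B1–B2, B1–B3

Every bag has size at most 3, so the width is 3 − 1 = 2 and tw(G) ≤ 2. For the lower bound, the 3 vertices {0, 2, 3} are pairwise adjacent, and any tree decomposition puts a clique entirely inside one bag — forcing width ≥ 2. Hence tw(G) = 2 exactly.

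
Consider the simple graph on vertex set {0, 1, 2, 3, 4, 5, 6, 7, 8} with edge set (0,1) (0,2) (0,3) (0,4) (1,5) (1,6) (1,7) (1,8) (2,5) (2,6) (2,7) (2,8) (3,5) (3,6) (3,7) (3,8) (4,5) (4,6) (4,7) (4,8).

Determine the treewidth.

4

A width-4 tree decomposition is:
Bags: B1 = {1, 2, 3, 4, 7}  B2 = {1, 2, 3, 4, 6}  B3 = {1, 2, 3, 4, 8}  B4 = {1, 2, 3, 4, 5}  B5 = {0, 1, 2, 3, 4}
Tree: B1–B2, B2–B3, B3–B4, B4–B5
Every bag has size at most 5, so the width is 5 − 1 = 4 and tw(G) ≤ 4. For the lower bound: the 5 vertex sets {2,7}, {1,6}, {3,8}, {4}, {5} are disjoint, each induces a connected subgraph, and every pair is joined by at least one edge of G. Contracting each set to a single vertex therefore yields K_{5} as a minor, and since treewidth is minor-monotone, tw(G) ≥ tw(K_{5}) = 4. Hence tw(G) = 4 exactly.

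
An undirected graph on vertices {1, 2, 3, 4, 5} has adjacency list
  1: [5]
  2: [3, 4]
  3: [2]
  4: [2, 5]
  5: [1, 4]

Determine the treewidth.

1

A width-1 tree decomposition is:
Bags: B1 = {2, 3}  B2 = {2, 4}  B3 = {4, 5}  B4 = {1, 5}
Tree: B1–B2, B2–B3, B3–B4
Each bag holds 2 vertices, so the decomposition has width 1, which upper-bounds the treewidth. Any graph with an edge has treewidth ≥ 1, and G has the edge 3–2. The upper and lower bounds meet at 1, so that is the treewidth.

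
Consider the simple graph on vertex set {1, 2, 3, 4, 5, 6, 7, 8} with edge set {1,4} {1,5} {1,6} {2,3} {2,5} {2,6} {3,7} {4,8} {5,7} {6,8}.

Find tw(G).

A width-2 tree decomposition is:
Bags: B1 = {4, 6, 8}  B2 = {1, 4, 6}  B3 = {1, 2, 6}  B4 = {1, 2, 5}  B5 = {2, 3, 5}  B6 = {3, 5, 7}
Tree: B1–B2, B2–B3, B3–B4, B4–B5, B5–B6
Each bag holds 3 vertices, so the decomposition has width 2, which upper-bounds the treewidth. For the lower bound, G contains the cycle 8–4–1–6–8, so G is not a forest; only forests have treewidth ≤ 1, hence tw(G) ≥ 2. The upper and lower bounds meet at 2, so that is the treewidth.

2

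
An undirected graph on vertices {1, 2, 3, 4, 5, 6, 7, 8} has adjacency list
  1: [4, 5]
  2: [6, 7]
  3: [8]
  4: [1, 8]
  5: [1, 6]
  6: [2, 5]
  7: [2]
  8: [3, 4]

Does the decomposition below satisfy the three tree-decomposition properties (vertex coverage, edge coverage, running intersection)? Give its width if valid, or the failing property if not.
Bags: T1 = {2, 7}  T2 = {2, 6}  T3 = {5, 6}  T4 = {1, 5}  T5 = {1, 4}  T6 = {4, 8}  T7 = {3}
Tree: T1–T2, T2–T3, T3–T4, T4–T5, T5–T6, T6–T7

No — edge (8,3) lies in no bag.

A tree decomposition must satisfy three properties: every vertex lies in some bag; for every edge, both endpoints lie together in some bag; and for every vertex, the bags containing it form a connected subtree. Here edge (8,3) lies in no bag, so the decomposition is invalid.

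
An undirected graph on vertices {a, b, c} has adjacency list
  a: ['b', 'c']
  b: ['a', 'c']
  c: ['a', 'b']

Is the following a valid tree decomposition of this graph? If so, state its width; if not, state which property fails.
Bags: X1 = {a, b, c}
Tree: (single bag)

Yes; width 2.

Checking the three conditions: (i) the bags cover all of {a, b, c}; (ii) for each edge, some bag contains both endpoints; (iii) the bags containing any fixed vertex form a subtree. All hold, so the decomposition is valid with width 3 − 1 = 2.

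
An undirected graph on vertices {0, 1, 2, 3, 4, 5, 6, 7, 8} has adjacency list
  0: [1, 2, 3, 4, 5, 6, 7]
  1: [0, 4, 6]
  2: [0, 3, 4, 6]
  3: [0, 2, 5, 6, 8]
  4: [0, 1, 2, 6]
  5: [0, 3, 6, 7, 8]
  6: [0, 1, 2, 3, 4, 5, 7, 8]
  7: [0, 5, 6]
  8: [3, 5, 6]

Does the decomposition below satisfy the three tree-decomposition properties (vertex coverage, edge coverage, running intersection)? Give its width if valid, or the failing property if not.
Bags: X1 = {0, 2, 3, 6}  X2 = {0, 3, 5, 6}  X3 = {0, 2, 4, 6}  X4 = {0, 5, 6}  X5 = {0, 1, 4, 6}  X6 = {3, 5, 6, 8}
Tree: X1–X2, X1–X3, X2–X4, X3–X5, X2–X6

No — vertex 7 appears in no bag.

A tree decomposition must satisfy three properties: every vertex lies in some bag; for every edge, both endpoints lie together in some bag; and for every vertex, the bags containing it form a connected subtree. Here vertex 7 appears in no bag, so the decomposition is invalid.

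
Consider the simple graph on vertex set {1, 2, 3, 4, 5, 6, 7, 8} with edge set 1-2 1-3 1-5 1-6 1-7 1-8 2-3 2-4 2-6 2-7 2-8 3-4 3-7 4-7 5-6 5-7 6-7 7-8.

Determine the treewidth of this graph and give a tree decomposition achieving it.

The largest bag has 4 vertices, giving width 3; this decomposition certifies tw(G) ≤ 3. On the other hand G contains the 4-clique {1, 2, 7, 8}. A clique must lie in a single bag of any decomposition, so no decomposition can have width below 3. The upper and lower bounds meet at 3, so that is the treewidth.

Treewidth 3.
One such decomposition:
Bags: B1 = {1, 2, 6, 7}  B2 = {1, 2, 3, 7}  B3 = {2, 3, 4, 7}  B4 = {1, 5, 6, 7}  B5 = {1, 2, 7, 8}
Tree: B1–B2, B2–B3, B1–B4, B1–B5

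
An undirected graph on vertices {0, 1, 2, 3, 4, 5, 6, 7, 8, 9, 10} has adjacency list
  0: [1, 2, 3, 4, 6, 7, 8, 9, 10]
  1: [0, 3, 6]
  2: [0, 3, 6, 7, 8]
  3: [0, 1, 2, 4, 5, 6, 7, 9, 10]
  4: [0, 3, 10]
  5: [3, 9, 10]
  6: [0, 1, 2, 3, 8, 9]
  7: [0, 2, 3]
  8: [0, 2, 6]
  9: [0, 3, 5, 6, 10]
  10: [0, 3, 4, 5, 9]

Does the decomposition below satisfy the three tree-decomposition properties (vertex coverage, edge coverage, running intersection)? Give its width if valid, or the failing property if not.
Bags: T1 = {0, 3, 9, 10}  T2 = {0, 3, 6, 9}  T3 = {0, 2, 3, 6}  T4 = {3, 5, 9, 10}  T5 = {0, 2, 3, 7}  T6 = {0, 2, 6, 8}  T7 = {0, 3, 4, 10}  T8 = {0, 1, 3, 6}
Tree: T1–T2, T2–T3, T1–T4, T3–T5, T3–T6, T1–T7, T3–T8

Yes; width 3.

Vertex coverage: the bags together contain {0, 1, 2, 3, 4, 5, 6, 7, 8, 9, 10}, the full vertex set. Edge coverage: each edge of G has both endpoints in at least one bag. Running intersection: for every vertex, the bags containing it form a connected subtree. All three properties hold, so this is a valid tree decomposition of width max|bag| − 1 = 3, and hence tw(G) ≤ 3.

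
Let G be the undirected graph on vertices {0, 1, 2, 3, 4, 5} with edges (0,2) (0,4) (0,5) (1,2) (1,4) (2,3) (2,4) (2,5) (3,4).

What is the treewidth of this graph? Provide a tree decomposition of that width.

Treewidth 2.
One optimal decomposition is:
Bags: B1 = {0, 2, 4}  B2 = {1, 2, 4}  B3 = {2, 3, 4}  B4 = {0, 2, 5}
Tree: B1–B2, B2–B3, B1–B4

Each bag holds 3 vertices, so the decomposition has width 2, which upper-bounds the treewidth. For the lower bound, the 3 vertices {0, 2, 4} are pairwise adjacent, and any tree decomposition puts a clique entirely inside one bag — forcing width ≥ 2. Combining the bounds, tw(G) = 2.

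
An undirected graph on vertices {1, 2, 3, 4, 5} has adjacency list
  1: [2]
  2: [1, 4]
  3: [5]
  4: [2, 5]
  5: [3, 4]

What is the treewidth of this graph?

1

A width-1 tree decomposition is:
Bags: B1 = {3, 5}  B2 = {4, 5}  B3 = {2, 4}  B4 = {1, 2}
Tree: B1–B2, B2–B3, B3–B4
The largest bag has 2 vertices, giving width 1; this decomposition certifies tw(G) ≤ 1. Any graph with an edge has treewidth ≥ 1, and G has the edge 3–5. Hence tw(G) = 1 exactly.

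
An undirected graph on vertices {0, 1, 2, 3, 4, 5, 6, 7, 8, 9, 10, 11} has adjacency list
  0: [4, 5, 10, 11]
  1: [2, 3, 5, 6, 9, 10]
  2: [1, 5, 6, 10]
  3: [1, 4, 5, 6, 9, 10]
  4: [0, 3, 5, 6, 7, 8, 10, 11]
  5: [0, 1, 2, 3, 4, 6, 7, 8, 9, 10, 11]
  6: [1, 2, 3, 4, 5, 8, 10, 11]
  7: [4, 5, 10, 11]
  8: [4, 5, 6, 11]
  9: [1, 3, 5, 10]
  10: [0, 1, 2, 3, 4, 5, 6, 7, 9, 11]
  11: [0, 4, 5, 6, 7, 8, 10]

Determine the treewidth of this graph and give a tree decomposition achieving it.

Every bag has size at most 5, so the width is 5 − 1 = 4 and tw(G) ≤ 4. For the lower bound, the 5 vertices {4, 5, 6, 8, 11} are pairwise adjacent, and any tree decomposition puts a clique entirely inside one bag — forcing width ≥ 4. The upper and lower bounds meet at 4, so that is the treewidth.

Treewidth 4.
One optimal decomposition is:
Bags: B1 = {4, 5, 6, 10, 11}  B2 = {4, 5, 7, 10, 11}  B3 = {3, 4, 5, 6, 10}  B4 = {1, 3, 5, 6, 10}  B5 = {1, 3, 5, 9, 10}  B6 = {1, 2, 5, 6, 10}  B7 = {4, 5, 6, 8, 11}  B8 = {0, 4, 5, 10, 11}
Tree: B1–B2, B1–B3, B3–B4, B4–B5, B4–B6, B1–B7, B2–B8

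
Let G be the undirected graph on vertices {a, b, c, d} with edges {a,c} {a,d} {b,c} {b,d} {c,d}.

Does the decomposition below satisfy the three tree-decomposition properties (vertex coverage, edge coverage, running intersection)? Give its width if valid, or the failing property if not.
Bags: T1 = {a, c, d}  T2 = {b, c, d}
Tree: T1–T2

Yes; width 2.

Every vertex of G appears in some bag (union = {a, b, c, d}); every edge is covered by a bag; and for each vertex v the set of bags containing v is connected in the bag tree. The decomposition is therefore valid. The largest bag has 3 vertices, so the width is 2.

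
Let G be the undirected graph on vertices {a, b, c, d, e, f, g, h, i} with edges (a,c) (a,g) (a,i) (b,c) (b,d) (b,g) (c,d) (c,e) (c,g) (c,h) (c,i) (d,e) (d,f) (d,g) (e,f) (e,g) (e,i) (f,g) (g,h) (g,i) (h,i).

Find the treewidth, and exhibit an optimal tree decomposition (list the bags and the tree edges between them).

Every bag has size at most 4, so the width is 4 − 1 = 3 and tw(G) ≤ 3. Conversely, {c, d, e, g} is a clique of size 4, and the vertices of any clique must share a bag in every tree decomposition; so some bag has ≥ 4 vertices and tw(G) ≥ 3. The upper and lower bounds meet at 3, so that is the treewidth.

Treewidth 3.
One optimal decomposition is:
Bags: B1 = {c, d, e, g}  B2 = {c, e, g, i}  B3 = {b, c, d, g}  B4 = {d, e, f, g}  B5 = {a, c, g, i}  B6 = {c, g, h, i}
Tree: B1–B2, B1–B3, B1–B4, B2–B5, B2–B6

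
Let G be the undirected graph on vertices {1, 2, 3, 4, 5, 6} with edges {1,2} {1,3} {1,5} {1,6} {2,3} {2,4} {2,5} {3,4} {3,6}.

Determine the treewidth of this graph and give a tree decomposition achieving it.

Every bag has size at most 3, so the width is 3 − 1 = 2 and tw(G) ≤ 2. Conversely, {1, 2, 3} is a clique of size 3, and the vertices of any clique must share a bag in every tree decomposition; so some bag has ≥ 3 vertices and tw(G) ≥ 2. Hence tw(G) = 2 exactly.

Treewidth 2.
Bags: B1 = {1, 2, 5}  B2 = {1, 2, 3}  B3 = {2, 3, 4}  B4 = {1, 3, 6}
Tree: B1–B2, B2–B3, B2–B4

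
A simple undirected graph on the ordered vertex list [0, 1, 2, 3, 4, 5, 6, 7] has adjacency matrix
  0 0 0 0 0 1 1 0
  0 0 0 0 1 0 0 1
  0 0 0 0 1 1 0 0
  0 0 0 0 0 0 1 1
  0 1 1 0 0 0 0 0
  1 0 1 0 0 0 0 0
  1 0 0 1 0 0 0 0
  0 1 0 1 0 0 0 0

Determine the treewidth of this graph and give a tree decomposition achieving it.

The largest bag has 3 vertices, giving width 2; this decomposition certifies tw(G) ≤ 2. Since 2–5–0–6–3–7–1–4–2 is a cycle in G, G is not acyclic. Forests are exactly the graphs of treewidth ≤ 1, so tw(G) ≥ 2. The upper and lower bounds meet at 2, so that is the treewidth.

Treewidth 2.
One optimal decomposition is:
Bags: B1 = {0, 2, 5}  B2 = {0, 2, 6}  B3 = {2, 3, 6}  B4 = {2, 3, 7}  B5 = {1, 2, 7}  B6 = {1, 2, 4}
Tree: B1–B2, B2–B3, B3–B4, B4–B5, B5–B6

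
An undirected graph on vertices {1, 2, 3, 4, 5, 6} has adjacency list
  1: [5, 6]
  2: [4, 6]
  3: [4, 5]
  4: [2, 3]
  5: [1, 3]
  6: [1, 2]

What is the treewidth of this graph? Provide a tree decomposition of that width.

Each bag holds 3 vertices, so the decomposition has width 2, which upper-bounds the treewidth. The edges 6–1–5–3–4–2–6 form a cycle, so G is not a tree and its treewidth is at least 2. Therefore the treewidth is 2.

Treewidth 2.
Bags: B1 = {1, 5, 6}  B2 = {3, 5, 6}  B3 = {3, 4, 6}  B4 = {2, 4, 6}
Tree: B1–B2, B2–B3, B3–B4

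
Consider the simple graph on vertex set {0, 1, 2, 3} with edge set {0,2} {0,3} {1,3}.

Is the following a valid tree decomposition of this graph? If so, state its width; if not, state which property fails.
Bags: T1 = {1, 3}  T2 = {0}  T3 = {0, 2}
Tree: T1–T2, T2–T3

No — edge (3,0) lies in no bag.

A tree decomposition must satisfy three properties: every vertex lies in some bag; for every edge, both endpoints lie together in some bag; and for every vertex, the bags containing it form a connected subtree. Here edge (3,0) lies in no bag, so the decomposition is invalid.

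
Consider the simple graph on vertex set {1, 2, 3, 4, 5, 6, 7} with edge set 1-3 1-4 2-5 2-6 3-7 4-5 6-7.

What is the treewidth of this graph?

2

A width-2 tree decomposition is:
Bags: B1 = {2, 5, 6}  B2 = {5, 6, 7}  B3 = {3, 5, 7}  B4 = {1, 3, 5}  B5 = {1, 4, 5}
Tree: B1–B2, B2–B3, B3–B4, B4–B5
Each bag holds 3 vertices, so the decomposition has width 2, which upper-bounds the treewidth. Since 5–2–6–7–3–1–4–5 is a cycle in G, G is not acyclic. Forests are exactly the graphs of treewidth ≤ 1, so tw(G) ≥ 2. Therefore the treewidth is 2.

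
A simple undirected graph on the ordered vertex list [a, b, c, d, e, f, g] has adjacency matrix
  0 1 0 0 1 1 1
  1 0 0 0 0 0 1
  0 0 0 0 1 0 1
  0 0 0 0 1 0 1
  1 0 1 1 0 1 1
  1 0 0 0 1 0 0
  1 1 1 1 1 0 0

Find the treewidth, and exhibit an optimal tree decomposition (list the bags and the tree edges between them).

The largest bag has 3 vertices, giving width 2; this decomposition certifies tw(G) ≤ 2. For the lower bound, the 3 vertices {d, e, g} are pairwise adjacent, and any tree decomposition puts a clique entirely inside one bag — forcing width ≥ 2. Therefore the treewidth is 2.

Treewidth 2.
One optimal decomposition is:
Bags: B1 = {a, b, g}  B2 = {a, e, g}  B3 = {d, e, g}  B4 = {c, e, g}  B5 = {a, e, f}
Tree: B1–B2, B2–B3, B2–B4, B2–B5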